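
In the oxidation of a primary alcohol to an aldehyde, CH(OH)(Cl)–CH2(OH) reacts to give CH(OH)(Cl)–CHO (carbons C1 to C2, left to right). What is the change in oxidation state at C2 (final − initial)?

+2

Before: C2 has 1 bond to C, 2 bonds to H, 1 bond to O → oxidation state -1.
After: C2 has 1 bond to C, 1 bond to H, 2 bonds to O → oxidation state +1.
Δ = +1 − (-1) = +2, so this is an oxidation at C2.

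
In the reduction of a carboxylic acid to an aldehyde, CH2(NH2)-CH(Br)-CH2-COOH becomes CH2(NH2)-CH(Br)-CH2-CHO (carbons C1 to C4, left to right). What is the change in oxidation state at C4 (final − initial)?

Before: C4 has 1 bond to C, 3 bonds to O → oxidation state +3.
After: C4 has 1 bond to C, 1 bond to H, 2 bonds to O → oxidation state +1.
Δ = +1 − (+3) = -2, so this is a reduction at C4.

-2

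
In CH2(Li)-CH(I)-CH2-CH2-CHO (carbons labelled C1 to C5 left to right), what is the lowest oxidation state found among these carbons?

Count +1 for every bond to an atom more electronegative than carbon and −1 for every bond to one less electronegative; C–C bonds are 0. Tallying each carbon:
C1: 1C, 2H, 1Li → 0 − 2 − 1 = -3
C2: 2C, 1H, 1I → 0 − 1 + 1 = 0
C3: 2C, 2H → 0 − 2 = -2
C4: 2C, 2H → 0 − 2 = -2
C5: 1C, 1H, 2O → 0 − 1 + 2 = +1
The lowest value is -3.

-3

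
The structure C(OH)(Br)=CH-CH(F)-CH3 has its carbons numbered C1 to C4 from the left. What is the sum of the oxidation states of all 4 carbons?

Tallying each carbon's bonds:
C1: 2C, 1O, 1Br → 0 + 1 + 1 = +2
C2: 3C, 1H → 0 − 1 = -1
C3: 2C, 1H, 1F → 0 − 1 + 1 = 0
C4: 1C, 3H → 0 − 3 = -3
Sum = +2 − 1 + 0 − 3 = -2.

-2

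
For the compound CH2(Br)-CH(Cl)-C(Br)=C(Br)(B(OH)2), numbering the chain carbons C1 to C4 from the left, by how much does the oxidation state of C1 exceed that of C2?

-1

C1: 1C, 2H, 1Br → 0 − 2 + 1 = -1
C2: 2C, 1H, 1Cl → 0 − 1 + 1 = 0
Difference: -1 − (0) = -1.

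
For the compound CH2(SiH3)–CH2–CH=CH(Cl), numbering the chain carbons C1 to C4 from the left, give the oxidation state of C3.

C3 has one bond to C (0), a double bond to C (2×0 = 0), one bond to H (-1).
Oxidation state = 0 + 0 − 1 = -1.

-1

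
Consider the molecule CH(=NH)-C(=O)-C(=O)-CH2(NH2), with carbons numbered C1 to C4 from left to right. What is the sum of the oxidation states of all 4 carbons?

Tallying each carbon's bonds:
C1: 1C, 1H, 2N → 0 − 1 + 2 = +1
C2: 2C, 2O → 0 + 2 = +2
C3: 2C, 2O → 0 + 2 = +2
C4: 1C, 2H, 1N → 0 − 2 + 1 = -1
Sum = +1 + 2 + 2 − 1 = +4.

+4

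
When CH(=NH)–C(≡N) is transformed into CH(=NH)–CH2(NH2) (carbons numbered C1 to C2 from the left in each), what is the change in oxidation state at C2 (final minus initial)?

Before: C2 has 1 bond to C, 3 bonds to N → oxidation state +3.
After: C2 has 1 bond to C, 2 bonds to H, 1 bond to N → oxidation state -1.
Δ = -1 − (+3) = -4, so this is a reduction at C2.

-4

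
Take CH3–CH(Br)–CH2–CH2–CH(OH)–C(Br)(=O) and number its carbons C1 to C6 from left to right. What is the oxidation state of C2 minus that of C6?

C2: 2C, 1H, 1Br → 0 − 1 + 1 = 0
C6: 1C, 2O, 1Br → 0 + 2 + 1 = +3
Difference: 0 − (+3) = -3.

-3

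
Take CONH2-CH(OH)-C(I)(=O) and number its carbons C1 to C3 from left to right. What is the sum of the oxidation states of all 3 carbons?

+6

Tallying each carbon's bonds:
C1: 1C, 2O, 1N → 0 + 2 + 1 = +3
C2: 2C, 1H, 1O → 0 − 1 + 1 = 0
C3: 1C, 2O, 1I → 0 + 2 + 1 = +3
Sum = +3 + 0 + 3 = +6.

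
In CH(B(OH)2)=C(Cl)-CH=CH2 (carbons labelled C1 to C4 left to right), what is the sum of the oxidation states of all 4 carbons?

-4

Each bond to a more electronegative atom (O, N, halogen) counts +1, each bond to a less electronegative atom (H, metal, B, Si) counts −1, and each C–C bond counts 0. Tallying each carbon:
C1: 2C, 1H, 1B → 0 − 1 − 1 = -2
C2: 3C, 1Cl → 0 + 1 = +1
C3: 3C, 1H → 0 − 1 = -1
C4: 2C, 2H → 0 − 2 = -2
Sum = -2 + 1 − 1 − 2 = -4.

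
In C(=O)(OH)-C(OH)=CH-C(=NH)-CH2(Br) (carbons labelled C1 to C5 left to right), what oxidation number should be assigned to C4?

C4 has one bond to C (0), one bond to C (0), a double bond to N (2×+1 = +2).
Oxidation state = 0 + 0 + 2 = +2.

+2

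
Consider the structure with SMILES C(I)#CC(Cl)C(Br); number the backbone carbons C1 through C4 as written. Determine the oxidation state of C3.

0

C3 has one bond to C (0), one bond to C (0), one bond to H (-1), one bond to Cl (+1).
Oxidation state = 0 + 0 − 1 + 1 = 0.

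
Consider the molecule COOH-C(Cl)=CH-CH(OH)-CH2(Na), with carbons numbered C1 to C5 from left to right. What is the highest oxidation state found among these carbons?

Each bond to a more electronegative atom (O, N, halogen) counts +1, each bond to a less electronegative atom (H, metal, B, Si) counts −1, and each C–C bond counts 0. Tallying each carbon:
C1: 1C, 3O → 0 + 3 = +3
C2: 3C, 1Cl → 0 + 1 = +1
C3: 3C, 1H → 0 − 1 = -1
C4: 2C, 1H, 1O → 0 − 1 + 1 = 0
C5: 1C, 2H, 1Na → 0 − 2 − 1 = -3
The highest value is +3.

+3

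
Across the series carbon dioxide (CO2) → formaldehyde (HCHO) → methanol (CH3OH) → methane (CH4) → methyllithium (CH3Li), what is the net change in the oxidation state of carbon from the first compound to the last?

-8

Carbon oxidation states along the series — carbon dioxide: +4, formaldehyde: 0, methanol: -2, methane: -4, methyllithium: -4.
Net change = -4 − (+4) = -8.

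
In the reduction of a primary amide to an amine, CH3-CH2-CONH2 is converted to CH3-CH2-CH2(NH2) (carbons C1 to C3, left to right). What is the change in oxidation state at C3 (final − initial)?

-4

Before: C3 has 1 bond to C, 2 bonds to O, 1 bond to N → oxidation state +3.
After: C3 has 1 bond to C, 2 bonds to H, 1 bond to N → oxidation state -1.
Δ = -1 − (+3) = -4, so this is a reduction at C3.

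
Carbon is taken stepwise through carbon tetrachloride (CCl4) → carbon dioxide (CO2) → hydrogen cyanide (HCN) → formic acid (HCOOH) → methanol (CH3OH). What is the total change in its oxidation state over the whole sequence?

-6

Carbon oxidation states along the series — carbon tetrachloride: +4, carbon dioxide: +4, hydrogen cyanide: +2, formic acid: +2, methanol: -2.
Net change = -2 − (+4) = -6.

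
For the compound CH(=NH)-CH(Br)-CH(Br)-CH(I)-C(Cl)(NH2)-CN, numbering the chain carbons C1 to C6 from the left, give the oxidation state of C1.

+1

C1 has one bond to C (0), one bond to H (-1), a double bond to N (2×+1 = +2).
Oxidation state = 0 − 1 + 2 = +1.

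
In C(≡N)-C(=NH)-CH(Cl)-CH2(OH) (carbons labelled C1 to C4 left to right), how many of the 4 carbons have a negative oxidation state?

Assign +1 per bond to O/N/halogen, −1 per bond to H or an electropositive element, and 0 per bond to carbon. Tallying each carbon:
C1: 1C, 3N → 0 + 3 = +3
C2: 2C, 2N → 0 + 2 = +2
C3: 2C, 1H, 1Cl → 0 − 1 + 1 = 0
C4: 1C, 2H, 1O → 0 − 2 + 1 = -1
1 carbon (C4) meets the condition.

1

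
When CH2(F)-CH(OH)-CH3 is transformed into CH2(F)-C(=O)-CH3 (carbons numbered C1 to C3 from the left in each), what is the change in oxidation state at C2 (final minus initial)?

Before: C2 has 2 bonds to C, 1 bond to H, 1 bond to O → oxidation state 0.
After: C2 has 2 bonds to C, 2 bonds to O → oxidation state +2.
Δ = +2 − (0) = +2, so this is an oxidation at C2.

+2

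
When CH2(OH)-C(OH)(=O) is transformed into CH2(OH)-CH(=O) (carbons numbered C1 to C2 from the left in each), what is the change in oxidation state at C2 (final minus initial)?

Before: C2 has 1 bond to C, 3 bonds to O → oxidation state +3.
After: C2 has 1 bond to C, 1 bond to H, 2 bonds to O → oxidation state +1.
Δ = +1 − (+3) = -2, so this is a reduction at C2.

-2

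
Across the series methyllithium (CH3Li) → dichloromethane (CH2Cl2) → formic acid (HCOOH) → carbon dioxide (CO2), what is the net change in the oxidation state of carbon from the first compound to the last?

+8

Carbon oxidation states along the series — methyllithium: -4, dichloromethane: 0, formic acid: +2, carbon dioxide: +4.
Net change = +4 − (-4) = +8.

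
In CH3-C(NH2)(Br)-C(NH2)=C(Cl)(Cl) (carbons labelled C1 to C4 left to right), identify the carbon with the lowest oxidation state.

C1

Tallying each carbon's bonds:
C1: 1C, 3H → 0 − 3 = -3
C2: 2C, 1N, 1Br → 0 + 1 + 1 = +2
C3: 3C, 1N → 0 + 1 = +1
C4: 2C, 2Cl → 0 + 2 = +2
The most reduced carbon is C1 at -3.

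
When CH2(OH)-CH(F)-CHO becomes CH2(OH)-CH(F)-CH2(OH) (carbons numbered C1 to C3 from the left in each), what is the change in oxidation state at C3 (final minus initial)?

-2

Before: C3 has 1 bond to C, 1 bond to H, 2 bonds to O → oxidation state +1.
After: C3 has 1 bond to C, 2 bonds to H, 1 bond to O → oxidation state -1.
Δ = -1 − (+1) = -2, so this is a reduction at C3.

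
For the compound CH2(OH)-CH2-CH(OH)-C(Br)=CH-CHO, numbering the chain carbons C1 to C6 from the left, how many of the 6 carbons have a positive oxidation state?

Bonds to more-electronegative neighbours contribute +1 each, bonds to H or metals contribute −1 each, and C–C bonds contribute 0. Tallying each carbon:
C1: 1C, 2H, 1O → 0 − 2 + 1 = -1
C2: 2C, 2H → 0 − 2 = -2
C3: 2C, 1H, 1O → 0 − 1 + 1 = 0
C4: 3C, 1Br → 0 + 1 = +1
C5: 3C, 1H → 0 − 1 = -1
C6: 1C, 1H, 2O → 0 − 1 + 2 = +1
2 carbons (C4, C6) meet the condition.

2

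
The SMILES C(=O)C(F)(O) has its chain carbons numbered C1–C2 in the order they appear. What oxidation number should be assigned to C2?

+1

C2 has one bond to C (0), one bond to F (+1), one bond to H (-1), one bond to O (+1).
Oxidation state = 0 + 1 − 1 + 1 = +1.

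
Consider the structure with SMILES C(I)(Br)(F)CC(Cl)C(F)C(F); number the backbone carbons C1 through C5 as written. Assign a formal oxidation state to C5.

-1

Assign +1 per bond to O/N/halogen, −1 per bond to H or an electropositive element, and 0 per bond to carbon.
C5 has one bond to C (0), one bond to H (-1), one bond to H (-1), one bond to F (+1).
Oxidation state = 0 − 1 − 1 + 1 = -1.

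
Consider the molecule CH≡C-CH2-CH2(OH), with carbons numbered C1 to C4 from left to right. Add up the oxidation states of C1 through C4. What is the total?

-4

Tallying each carbon's bonds:
C1: 3C, 1H → 0 − 1 = -1
C2: 4C → 0 = 0
C3: 2C, 2H → 0 − 2 = -2
C4: 1C, 2H, 1O → 0 − 2 + 1 = -1
Sum = -1 + 0 − 2 − 1 = -4.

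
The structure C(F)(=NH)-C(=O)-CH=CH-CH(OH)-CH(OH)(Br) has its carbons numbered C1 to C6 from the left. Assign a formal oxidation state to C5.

Bonds to more-electronegative neighbours contribute +1 each, bonds to H or metals contribute −1 each, and C–C bonds contribute 0.
C5 has one bond to C (0), one bond to C (0), one bond to O (+1), one bond to H (-1).
Oxidation state = 0 + 0 + 1 − 1 = 0.

0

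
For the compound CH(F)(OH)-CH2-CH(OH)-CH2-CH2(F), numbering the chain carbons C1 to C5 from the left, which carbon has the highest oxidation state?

Tallying each carbon's bonds:
C1: 1C, 1H, 1O, 1F → 0 − 1 + 1 + 1 = +1
C2: 2C, 2H → 0 − 2 = -2
C3: 2C, 1H, 1O → 0 − 1 + 1 = 0
C4: 2C, 2H → 0 − 2 = -2
C5: 1C, 2H, 1F → 0 − 2 + 1 = -1
The most oxidised carbon is C1 at +1.

C1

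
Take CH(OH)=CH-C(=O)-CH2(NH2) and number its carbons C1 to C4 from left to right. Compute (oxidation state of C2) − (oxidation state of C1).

-1

C2: 3C, 1H → 0 − 1 = -1
C1: 2C, 1H, 1O → 0 − 1 + 1 = 0
Difference: -1 − (0) = -1.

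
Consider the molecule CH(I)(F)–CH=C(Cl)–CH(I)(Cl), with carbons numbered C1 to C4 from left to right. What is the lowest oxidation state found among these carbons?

-1

Tallying each carbon's bonds:
C1: 1C, 1H, 1F, 1I → 0 − 1 + 1 + 1 = +1
C2: 3C, 1H → 0 − 1 = -1
C3: 3C, 1Cl → 0 + 1 = +1
C4: 1C, 1H, 1Cl, 1I → 0 − 1 + 1 + 1 = +1
The lowest value is -1.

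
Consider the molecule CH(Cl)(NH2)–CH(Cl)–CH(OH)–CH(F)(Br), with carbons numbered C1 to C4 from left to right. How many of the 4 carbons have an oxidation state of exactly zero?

Tallying each carbon's bonds:
C1: 1C, 1H, 1N, 1Cl → 0 − 1 + 1 + 1 = +1
C2: 2C, 1H, 1Cl → 0 − 1 + 1 = 0
C3: 2C, 1H, 1O → 0 − 1 + 1 = 0
C4: 1C, 1H, 1F, 1Br → 0 − 1 + 1 + 1 = +1
2 carbons (C2, C3) meet the condition.

2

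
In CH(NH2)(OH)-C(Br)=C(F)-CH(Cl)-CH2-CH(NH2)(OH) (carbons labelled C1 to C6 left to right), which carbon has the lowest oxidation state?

Assign +1 per bond to O/N/halogen, −1 per bond to H or an electropositive element, and 0 per bond to carbon. Tallying each carbon:
C1: 1C, 1H, 1O, 1N → 0 − 1 + 1 + 1 = +1
C2: 3C, 1Br → 0 + 1 = +1
C3: 3C, 1F → 0 + 1 = +1
C4: 2C, 1H, 1Cl → 0 − 1 + 1 = 0
C5: 2C, 2H → 0 − 2 = -2
C6: 1C, 1H, 1O, 1N → 0 − 1 + 1 + 1 = +1
The most reduced carbon is C5 at -2.

C5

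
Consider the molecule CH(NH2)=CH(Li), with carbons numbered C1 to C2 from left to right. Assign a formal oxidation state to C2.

-2

Assign +1 per bond to O/N/halogen, −1 per bond to H or an electropositive element, and 0 per bond to carbon.
C2 has a double bond to C (2×0 = 0), one bond to H (-1), one bond to Li (-1).
Oxidation state = 0 − 1 − 1 = -2.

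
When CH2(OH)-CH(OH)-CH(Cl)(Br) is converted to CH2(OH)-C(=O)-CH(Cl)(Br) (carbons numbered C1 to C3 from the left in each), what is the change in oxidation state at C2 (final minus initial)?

Before: C2 has 2 bonds to C, 1 bond to H, 1 bond to O → oxidation state 0.
After: C2 has 2 bonds to C, 2 bonds to O → oxidation state +2.
Δ = +2 − (0) = +2, so this is an oxidation at C2.

+2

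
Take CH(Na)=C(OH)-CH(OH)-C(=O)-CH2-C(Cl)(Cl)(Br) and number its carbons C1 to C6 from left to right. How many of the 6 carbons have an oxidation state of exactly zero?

Assign +1 per bond to O/N/halogen, −1 per bond to H or an electropositive element, and 0 per bond to carbon. Tallying each carbon:
C1: 2C, 1H, 1Na → 0 − 1 − 1 = -2
C2: 3C, 1O → 0 + 1 = +1
C3: 2C, 1H, 1O → 0 − 1 + 1 = 0
C4: 2C, 2O → 0 + 2 = +2
C5: 2C, 2H → 0 − 2 = -2
C6: 1C, 2Cl, 1Br → 0 + 2 + 1 = +3
1 carbon (C3) meets the condition.

1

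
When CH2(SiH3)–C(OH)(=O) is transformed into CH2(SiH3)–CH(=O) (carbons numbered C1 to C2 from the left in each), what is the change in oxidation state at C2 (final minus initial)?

-2

Before: C2 has 1 bond to C, 3 bonds to O → oxidation state +3.
After: C2 has 1 bond to C, 1 bond to H, 2 bonds to O → oxidation state +1.
Δ = +1 − (+3) = -2, so this is a reduction at C2.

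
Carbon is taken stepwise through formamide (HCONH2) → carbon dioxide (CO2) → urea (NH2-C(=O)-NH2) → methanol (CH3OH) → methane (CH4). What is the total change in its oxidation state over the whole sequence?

-6

Carbon oxidation states along the series — formamide: +2, carbon dioxide: +4, urea: +4, methanol: -2, methane: -4.
Net change = -4 − (+2) = -6.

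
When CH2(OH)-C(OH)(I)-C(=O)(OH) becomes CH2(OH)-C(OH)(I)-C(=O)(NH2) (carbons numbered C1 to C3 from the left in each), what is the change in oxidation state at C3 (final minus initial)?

Before: C3 has 1 bond to C, 3 bonds to O → oxidation state +3.
After: C3 has 1 bond to C, 2 bonds to O, 1 bond to N → oxidation state +3.
Δ = +3 − (+3) = 0, so no net redox change at C3.

0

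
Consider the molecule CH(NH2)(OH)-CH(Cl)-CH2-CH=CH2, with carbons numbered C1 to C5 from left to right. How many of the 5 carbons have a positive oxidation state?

Tallying each carbon's bonds:
C1: 1C, 1H, 1O, 1N → 0 − 1 + 1 + 1 = +1
C2: 2C, 1H, 1Cl → 0 − 1 + 1 = 0
C3: 2C, 2H → 0 − 2 = -2
C4: 3C, 1H → 0 − 1 = -1
C5: 2C, 2H → 0 − 2 = -2
1 carbon (C1) meets the condition.

1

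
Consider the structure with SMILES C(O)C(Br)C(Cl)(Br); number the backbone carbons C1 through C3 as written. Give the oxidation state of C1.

-1

Assign +1 per bond to O/N/halogen, −1 per bond to H or an electropositive element, and 0 per bond to carbon.
C1 has one bond to C (0), one bond to H (-1), one bond to H (-1), one bond to O (+1).
Oxidation state = 0 − 1 − 1 + 1 = -1.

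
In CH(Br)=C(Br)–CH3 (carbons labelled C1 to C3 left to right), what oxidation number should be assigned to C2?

Bonds to more-electronegative neighbours contribute +1 each, bonds to H or metals contribute −1 each, and C–C bonds contribute 0.
C2 has a double bond to C (2×0 = 0), one bond to C (0), one bond to Br (+1).
Oxidation state = 0 + 0 + 1 = +1.

+1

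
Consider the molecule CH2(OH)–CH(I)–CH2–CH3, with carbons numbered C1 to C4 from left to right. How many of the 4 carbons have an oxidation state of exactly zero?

Tallying each carbon's bonds:
C1: 1C, 2H, 1O → 0 − 2 + 1 = -1
C2: 2C, 1H, 1I → 0 − 1 + 1 = 0
C3: 2C, 2H → 0 − 2 = -2
C4: 1C, 3H → 0 − 3 = -3
1 carbon (C2) meets the condition.

1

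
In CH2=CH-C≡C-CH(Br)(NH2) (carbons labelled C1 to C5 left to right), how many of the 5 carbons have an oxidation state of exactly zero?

Tallying each carbon's bonds:
C1: 2C, 2H → 0 − 2 = -2
C2: 3C, 1H → 0 − 1 = -1
C3: 4C → 0 = 0
C4: 4C → 0 = 0
C5: 1C, 1H, 1N, 1Br → 0 − 1 + 1 + 1 = +1
2 carbons (C3, C4) meet the condition.

2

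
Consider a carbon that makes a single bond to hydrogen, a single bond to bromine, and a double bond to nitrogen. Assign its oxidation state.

The carbon has one bond to Br (+1), one bond to H (-1), a double bond to N (2×+1 = +2).
Oxidation state = +1 − 1 + 2 = +2.

+2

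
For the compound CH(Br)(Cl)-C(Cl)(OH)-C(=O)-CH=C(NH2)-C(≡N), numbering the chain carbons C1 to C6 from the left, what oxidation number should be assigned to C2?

+2

C2 has one bond to C (0), one bond to C (0), one bond to Cl (+1), one bond to O (+1).
Oxidation state = 0 + 0 + 1 + 1 = +2.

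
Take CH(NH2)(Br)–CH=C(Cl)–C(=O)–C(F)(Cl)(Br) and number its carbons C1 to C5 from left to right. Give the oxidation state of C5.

+3

Bonds to more-electronegative neighbours contribute +1 each, bonds to H or metals contribute −1 each, and C–C bonds contribute 0.
C5 has one bond to C (0), one bond to F (+1), one bond to Cl (+1), one bond to Br (+1).
Oxidation state = 0 + 1 + 1 + 1 = +3.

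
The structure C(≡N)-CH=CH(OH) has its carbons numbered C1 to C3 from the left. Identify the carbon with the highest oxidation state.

Tallying each carbon's bonds:
C1: 1C, 3N → 0 + 3 = +3
C2: 3C, 1H → 0 − 1 = -1
C3: 2C, 1H, 1O → 0 − 1 + 1 = 0
The most oxidised carbon is C1 at +3.

C1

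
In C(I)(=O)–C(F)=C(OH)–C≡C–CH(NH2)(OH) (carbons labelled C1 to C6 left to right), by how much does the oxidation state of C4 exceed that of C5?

0

C4: 4C → 0 = 0
C5: 4C → 0 = 0
Difference: 0 − (0) = 0.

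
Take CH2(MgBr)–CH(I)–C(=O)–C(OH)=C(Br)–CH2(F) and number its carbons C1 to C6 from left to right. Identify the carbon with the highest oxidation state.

Count +1 for every bond to an atom more electronegative than carbon and −1 for every bond to one less electronegative; C–C bonds are 0. Tallying each carbon:
C1: 1C, 2H, 1Mg → 0 − 2 − 1 = -3
C2: 2C, 1H, 1I → 0 − 1 + 1 = 0
C3: 2C, 2O → 0 + 2 = +2
C4: 3C, 1O → 0 + 1 = +1
C5: 3C, 1Br → 0 + 1 = +1
C6: 1C, 2H, 1F → 0 − 2 + 1 = -1
The most oxidised carbon is C3 at +2.

C3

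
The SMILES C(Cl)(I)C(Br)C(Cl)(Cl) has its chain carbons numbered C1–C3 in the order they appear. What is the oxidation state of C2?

0

Assign +1 per bond to O/N/halogen, −1 per bond to H or an electropositive element, and 0 per bond to carbon.
C2 has one bond to C (0), one bond to C (0), one bond to H (-1), one bond to Br (+1).
Oxidation state = 0 + 0 − 1 + 1 = 0.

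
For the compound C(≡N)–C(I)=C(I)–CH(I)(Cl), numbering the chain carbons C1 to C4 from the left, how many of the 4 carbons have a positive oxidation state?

4

Bonds to more-electronegative neighbours contribute +1 each, bonds to H or metals contribute −1 each, and C–C bonds contribute 0. Tallying each carbon:
C1: 1C, 3N → 0 + 3 = +3
C2: 3C, 1I → 0 + 1 = +1
C3: 3C, 1I → 0 + 1 = +1
C4: 1C, 1H, 1Cl, 1I → 0 − 1 + 1 + 1 = +1
4 carbons (C1, C2, C3, C4) meet the condition.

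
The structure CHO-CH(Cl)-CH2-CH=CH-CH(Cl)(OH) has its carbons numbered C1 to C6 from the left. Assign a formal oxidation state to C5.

-1

Each bond to a more electronegative atom (O, N, halogen) counts +1, each bond to a less electronegative atom (H, metal, B, Si) counts −1, and each C–C bond counts 0.
C5 has a double bond to C (2×0 = 0), one bond to C (0), one bond to H (-1).
Oxidation state = 0 + 0 − 1 = -1.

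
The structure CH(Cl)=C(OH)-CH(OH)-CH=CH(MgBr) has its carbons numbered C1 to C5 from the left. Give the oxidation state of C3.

0

Count +1 for every bond to an atom more electronegative than carbon and −1 for every bond to one less electronegative; C–C bonds are 0.
C3 has one bond to C (0), one bond to C (0), one bond to O (+1), one bond to H (-1).
Oxidation state = 0 + 0 + 1 − 1 = 0.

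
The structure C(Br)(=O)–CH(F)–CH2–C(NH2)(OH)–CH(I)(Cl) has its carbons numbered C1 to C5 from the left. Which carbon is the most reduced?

C3

Count +1 for every bond to an atom more electronegative than carbon and −1 for every bond to one less electronegative; C–C bonds are 0. Tallying each carbon:
C1: 1C, 2O, 1Br → 0 + 2 + 1 = +3
C2: 2C, 1H, 1F → 0 − 1 + 1 = 0
C3: 2C, 2H → 0 − 2 = -2
C4: 2C, 1O, 1N → 0 + 1 + 1 = +2
C5: 1C, 1H, 1Cl, 1I → 0 − 1 + 1 + 1 = +1
The most reduced carbon is C3 at -2.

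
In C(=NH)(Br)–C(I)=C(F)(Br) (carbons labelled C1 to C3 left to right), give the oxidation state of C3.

Each bond to a more electronegative atom (O, N, halogen) counts +1, each bond to a less electronegative atom (H, metal, B, Si) counts −1, and each C–C bond counts 0.
C3 has a double bond to C (2×0 = 0), one bond to F (+1), one bond to Br (+1).
Oxidation state = 0 + 1 + 1 = +2.

+2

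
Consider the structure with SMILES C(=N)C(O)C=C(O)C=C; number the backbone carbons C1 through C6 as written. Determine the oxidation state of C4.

C4 has a double bond to C (2×0 = 0), one bond to C (0), one bond to O (+1).
Oxidation state = 0 + 0 + 1 = +1.

+1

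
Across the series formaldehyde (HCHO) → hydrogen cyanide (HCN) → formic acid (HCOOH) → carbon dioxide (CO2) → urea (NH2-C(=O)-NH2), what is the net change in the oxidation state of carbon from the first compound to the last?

Carbon oxidation states along the series — formaldehyde: 0, hydrogen cyanide: +2, formic acid: +2, carbon dioxide: +4, urea: +4.
Net change = +4 − (0) = +4.

+4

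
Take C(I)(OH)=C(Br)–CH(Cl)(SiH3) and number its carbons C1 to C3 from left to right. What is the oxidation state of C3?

Each bond to a more electronegative atom (O, N, halogen) counts +1, each bond to a less electronegative atom (H, metal, B, Si) counts −1, and each C–C bond counts 0.
C3 has one bond to C (0), one bond to H (-1), one bond to Cl (+1), one bond to Si (-1).
Oxidation state = 0 − 1 + 1 − 1 = -1.

-1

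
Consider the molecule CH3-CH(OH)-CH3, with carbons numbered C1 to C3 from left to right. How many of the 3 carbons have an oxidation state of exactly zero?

Bonds to more-electronegative neighbours contribute +1 each, bonds to H or metals contribute −1 each, and C–C bonds contribute 0. Tallying each carbon:
C1: 1C, 3H → 0 − 3 = -3
C2: 2C, 1H, 1O → 0 − 1 + 1 = 0
C3: 1C, 3H → 0 − 3 = -3
1 carbon (C2) meets the condition.

1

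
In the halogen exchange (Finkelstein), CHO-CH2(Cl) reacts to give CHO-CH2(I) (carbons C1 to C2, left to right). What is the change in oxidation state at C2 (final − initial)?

Before: C2 has 1 bond to C, 2 bonds to H, 1 bond to Cl → oxidation state -1.
After: C2 has 1 bond to C, 2 bonds to H, 1 bond to I → oxidation state -1.
Δ = -1 − (-1) = 0, so no net redox change at C2.

0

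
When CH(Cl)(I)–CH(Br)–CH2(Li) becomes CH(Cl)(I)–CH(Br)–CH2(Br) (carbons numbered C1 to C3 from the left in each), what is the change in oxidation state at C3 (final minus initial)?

Before: C3 has 1 bond to C, 2 bonds to H, 1 bond to Li → oxidation state -3.
After: C3 has 1 bond to C, 2 bonds to H, 1 bond to Br → oxidation state -1.
Δ = -1 − (-3) = +2, so this is an oxidation at C3.

+2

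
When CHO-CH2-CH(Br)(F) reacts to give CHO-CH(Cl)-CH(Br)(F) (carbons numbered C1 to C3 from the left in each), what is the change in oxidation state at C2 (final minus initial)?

Before: C2 has 2 bonds to C, 2 bonds to H → oxidation state -2.
After: C2 has 2 bonds to C, 1 bond to H, 1 bond to Cl → oxidation state 0.
Δ = 0 − (-2) = +2, so this is an oxidation at C2.

+2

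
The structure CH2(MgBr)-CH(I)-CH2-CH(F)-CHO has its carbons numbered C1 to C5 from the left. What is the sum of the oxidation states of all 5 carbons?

-4

Each bond to a more electronegative atom (O, N, halogen) counts +1, each bond to a less electronegative atom (H, metal, B, Si) counts −1, and each C–C bond counts 0. Tallying each carbon:
C1: 1C, 2H, 1Mg → 0 − 2 − 1 = -3
C2: 2C, 1H, 1I → 0 − 1 + 1 = 0
C3: 2C, 2H → 0 − 2 = -2
C4: 2C, 1H, 1F → 0 − 1 + 1 = 0
C5: 1C, 1H, 2O → 0 − 1 + 2 = +1
Sum = -3 + 0 − 2 + 0 + 1 = -4.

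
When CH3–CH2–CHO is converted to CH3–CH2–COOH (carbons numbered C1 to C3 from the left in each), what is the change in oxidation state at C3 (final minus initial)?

Before: C3 has 1 bond to C, 1 bond to H, 2 bonds to O → oxidation state +1.
After: C3 has 1 bond to C, 3 bonds to O → oxidation state +3.
Δ = +3 − (+1) = +2, so this is an oxidation at C3.

+2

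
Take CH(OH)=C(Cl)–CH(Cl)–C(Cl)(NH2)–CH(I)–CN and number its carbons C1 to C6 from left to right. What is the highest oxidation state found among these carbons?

Tallying each carbon's bonds:
C1: 2C, 1H, 1O → 0 − 1 + 1 = 0
C2: 3C, 1Cl → 0 + 1 = +1
C3: 2C, 1H, 1Cl → 0 − 1 + 1 = 0
C4: 2C, 1N, 1Cl → 0 + 1 + 1 = +2
C5: 2C, 1H, 1I → 0 − 1 + 1 = 0
C6: 1C, 3N → 0 + 3 = +3
The highest value is +3.

+3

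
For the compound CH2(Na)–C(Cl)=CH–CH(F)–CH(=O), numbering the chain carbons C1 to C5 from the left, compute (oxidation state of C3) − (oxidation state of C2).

-2

C3: 3C, 1H → 0 − 1 = -1
C2: 3C, 1Cl → 0 + 1 = +1
Difference: -1 − (+1) = -2.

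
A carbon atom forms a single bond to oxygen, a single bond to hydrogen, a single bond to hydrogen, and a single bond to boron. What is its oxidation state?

-2

Each bond to a more electronegative atom (O, N, halogen) counts +1, each bond to a less electronegative atom (H, metal, B, Si) counts −1, and each C–C bond counts 0.
The carbon has one bond to H (-1), one bond to B (-1), one bond to O (+1), one bond to H (-1).
Oxidation state = -1 − 1 + 1 − 1 = -2.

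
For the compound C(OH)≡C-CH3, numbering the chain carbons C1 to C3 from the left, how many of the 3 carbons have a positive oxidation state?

1

Tallying each carbon's bonds:
C1: 3C, 1O → 0 + 1 = +1
C2: 4C → 0 = 0
C3: 1C, 3H → 0 − 3 = -3
1 carbon (C1) meets the condition.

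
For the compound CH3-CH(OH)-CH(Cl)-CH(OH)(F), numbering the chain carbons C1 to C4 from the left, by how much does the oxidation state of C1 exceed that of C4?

-4

C1: 1C, 3H → 0 − 3 = -3
C4: 1C, 1H, 1O, 1F → 0 − 1 + 1 + 1 = +1
Difference: -3 − (+1) = -4.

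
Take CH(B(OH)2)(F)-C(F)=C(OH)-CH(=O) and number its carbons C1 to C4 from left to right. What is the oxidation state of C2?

+1

C2 has one bond to C (0), a double bond to C (2×0 = 0), one bond to F (+1).
Oxidation state = 0 + 0 + 1 = +1.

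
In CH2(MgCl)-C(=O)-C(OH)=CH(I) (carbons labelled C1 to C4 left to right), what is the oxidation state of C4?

Each bond to a more electronegative atom (O, N, halogen) counts +1, each bond to a less electronegative atom (H, metal, B, Si) counts −1, and each C–C bond counts 0.
C4 has a double bond to C (2×0 = 0), one bond to I (+1), one bond to H (-1).
Oxidation state = 0 + 1 − 1 = 0.

0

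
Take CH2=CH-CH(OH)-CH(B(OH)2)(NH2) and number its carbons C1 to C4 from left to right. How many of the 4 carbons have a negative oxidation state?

Tallying each carbon's bonds:
C1: 2C, 2H → 0 − 2 = -2
C2: 3C, 1H → 0 − 1 = -1
C3: 2C, 1H, 1O → 0 − 1 + 1 = 0
C4: 1C, 1H, 1N, 1B → 0 − 1 + 1 − 1 = -1
3 carbons (C1, C2, C4) meet the condition.

3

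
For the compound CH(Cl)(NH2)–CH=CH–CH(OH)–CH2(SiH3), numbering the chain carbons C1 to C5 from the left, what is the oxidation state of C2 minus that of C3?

0

C2: 3C, 1H → 0 − 1 = -1
C3: 3C, 1H → 0 − 1 = -1
Difference: -1 − (-1) = 0.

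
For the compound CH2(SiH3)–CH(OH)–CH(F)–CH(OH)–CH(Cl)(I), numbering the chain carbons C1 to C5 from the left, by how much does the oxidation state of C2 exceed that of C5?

C2: 2C, 1H, 1O → 0 − 1 + 1 = 0
C5: 1C, 1H, 1Cl, 1I → 0 − 1 + 1 + 1 = +1
Difference: 0 − (+1) = -1.

-1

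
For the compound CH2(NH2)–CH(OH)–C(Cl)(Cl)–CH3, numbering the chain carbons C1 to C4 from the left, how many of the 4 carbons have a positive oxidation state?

1

Tallying each carbon's bonds:
C1: 1C, 2H, 1N → 0 − 2 + 1 = -1
C2: 2C, 1H, 1O → 0 − 1 + 1 = 0
C3: 2C, 2Cl → 0 + 2 = +2
C4: 1C, 3H → 0 − 3 = -3
1 carbon (C3) meets the condition.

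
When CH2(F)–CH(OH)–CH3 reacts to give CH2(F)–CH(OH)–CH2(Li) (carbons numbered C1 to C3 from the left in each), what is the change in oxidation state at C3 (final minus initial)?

Before: C3 has 1 bond to C, 3 bonds to H → oxidation state -3.
After: C3 has 1 bond to C, 2 bonds to H, 1 bond to Li → oxidation state -3.
Δ = -3 − (-3) = 0, so no net redox change at C3.

0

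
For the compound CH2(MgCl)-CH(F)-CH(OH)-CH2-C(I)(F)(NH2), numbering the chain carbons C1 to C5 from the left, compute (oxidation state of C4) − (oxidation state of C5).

C4: 2C, 2H → 0 − 2 = -2
C5: 1C, 1N, 1F, 1I → 0 + 1 + 1 + 1 = +3
Difference: -2 − (+3) = -5.

-5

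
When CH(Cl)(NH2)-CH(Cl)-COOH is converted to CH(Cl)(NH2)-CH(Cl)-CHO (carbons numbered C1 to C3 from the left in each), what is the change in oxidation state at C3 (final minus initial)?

Before: C3 has 1 bond to C, 3 bonds to O → oxidation state +3.
After: C3 has 1 bond to C, 1 bond to H, 2 bonds to O → oxidation state +1.
Δ = +1 − (+3) = -2, so this is a reduction at C3.

-2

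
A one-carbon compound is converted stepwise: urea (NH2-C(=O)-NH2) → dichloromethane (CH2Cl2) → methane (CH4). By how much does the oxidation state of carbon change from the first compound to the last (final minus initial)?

-8

Carbon oxidation states along the series — urea: +4, dichloromethane: 0, methane: -4.
Net change = -4 − (+4) = -8.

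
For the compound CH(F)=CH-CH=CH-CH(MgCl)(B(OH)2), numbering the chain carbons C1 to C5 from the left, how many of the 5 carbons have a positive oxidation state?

Tallying each carbon's bonds:
C1: 2C, 1H, 1F → 0 − 1 + 1 = 0
C2: 3C, 1H → 0 − 1 = -1
C3: 3C, 1H → 0 − 1 = -1
C4: 3C, 1H → 0 − 1 = -1
C5: 1C, 1H, 1Mg, 1B → 0 − 1 − 1 − 1 = -3
0 carbons meet the condition.

0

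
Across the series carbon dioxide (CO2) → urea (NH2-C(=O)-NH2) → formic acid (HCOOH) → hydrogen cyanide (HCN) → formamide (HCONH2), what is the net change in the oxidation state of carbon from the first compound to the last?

Carbon oxidation states along the series — carbon dioxide: +4, urea: +4, formic acid: +2, hydrogen cyanide: +2, formamide: +2.
Net change = +2 − (+4) = -2.

-2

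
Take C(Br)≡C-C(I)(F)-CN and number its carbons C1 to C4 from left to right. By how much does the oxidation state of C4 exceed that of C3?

+1

C4: 1C, 3N → 0 + 3 = +3
C3: 2C, 1F, 1I → 0 + 1 + 1 = +2
Difference: +3 − (+2) = +1.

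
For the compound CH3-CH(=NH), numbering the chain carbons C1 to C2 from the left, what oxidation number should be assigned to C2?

+1

C2 has one bond to C (0), a double bond to N (2×+1 = +2), one bond to H (-1).
Oxidation state = 0 + 2 − 1 = +1.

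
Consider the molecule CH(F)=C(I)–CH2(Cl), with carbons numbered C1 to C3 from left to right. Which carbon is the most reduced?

Tallying each carbon's bonds:
C1: 2C, 1H, 1F → 0 − 1 + 1 = 0
C2: 3C, 1I → 0 + 1 = +1
C3: 1C, 2H, 1Cl → 0 − 2 + 1 = -1
The most reduced carbon is C3 at -1.

C3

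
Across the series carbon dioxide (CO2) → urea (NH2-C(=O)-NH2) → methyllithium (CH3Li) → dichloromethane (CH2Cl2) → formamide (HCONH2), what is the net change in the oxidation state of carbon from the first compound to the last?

Carbon oxidation states along the series — carbon dioxide: +4, urea: +4, methyllithium: -4, dichloromethane: 0, formamide: +2.
Net change = +2 − (+4) = -2.

-2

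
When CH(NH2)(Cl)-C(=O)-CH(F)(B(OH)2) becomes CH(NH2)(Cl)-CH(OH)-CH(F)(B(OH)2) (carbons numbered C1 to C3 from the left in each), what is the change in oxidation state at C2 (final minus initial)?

Before: C2 has 2 bonds to C, 2 bonds to O → oxidation state +2.
After: C2 has 2 bonds to C, 1 bond to H, 1 bond to O → oxidation state 0.
Δ = 0 − (+2) = -2, so this is a reduction at C2.

-2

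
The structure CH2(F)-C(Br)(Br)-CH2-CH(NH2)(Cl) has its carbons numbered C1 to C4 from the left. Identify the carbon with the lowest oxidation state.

C3

Count +1 for every bond to an atom more electronegative than carbon and −1 for every bond to one less electronegative; C–C bonds are 0. Tallying each carbon:
C1: 1C, 2H, 1F → 0 − 2 + 1 = -1
C2: 2C, 2Br → 0 + 2 = +2
C3: 2C, 2H → 0 − 2 = -2
C4: 1C, 1H, 1N, 1Cl → 0 − 1 + 1 + 1 = +1
The most reduced carbon is C3 at -2.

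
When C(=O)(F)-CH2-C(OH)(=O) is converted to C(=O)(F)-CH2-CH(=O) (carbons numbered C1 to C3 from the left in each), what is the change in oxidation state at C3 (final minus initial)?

-2

Before: C3 has 1 bond to C, 3 bonds to O → oxidation state +3.
After: C3 has 1 bond to C, 1 bond to H, 2 bonds to O → oxidation state +1.
Δ = +1 − (+3) = -2, so this is a reduction at C3.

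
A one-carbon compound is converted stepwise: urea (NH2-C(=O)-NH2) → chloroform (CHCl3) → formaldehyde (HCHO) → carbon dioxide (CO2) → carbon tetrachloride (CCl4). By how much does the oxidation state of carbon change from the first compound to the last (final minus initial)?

Carbon oxidation states along the series — urea: +4, chloroform: +2, formaldehyde: 0, carbon dioxide: +4, carbon tetrachloride: +4.
Net change = +4 − (+4) = 0.

0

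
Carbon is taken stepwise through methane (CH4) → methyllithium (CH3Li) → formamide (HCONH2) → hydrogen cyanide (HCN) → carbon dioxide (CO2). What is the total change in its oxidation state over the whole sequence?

+8

Carbon oxidation states along the series — methane: -4, methyllithium: -4, formamide: +2, hydrogen cyanide: +2, carbon dioxide: +4.
Net change = +4 − (-4) = +8.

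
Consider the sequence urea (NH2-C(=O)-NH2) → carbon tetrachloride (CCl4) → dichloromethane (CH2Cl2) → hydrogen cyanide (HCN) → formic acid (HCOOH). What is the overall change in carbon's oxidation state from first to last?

Carbon oxidation states along the series — urea: +4, carbon tetrachloride: +4, dichloromethane: 0, hydrogen cyanide: +2, formic acid: +2.
Net change = +2 − (+4) = -2.

-2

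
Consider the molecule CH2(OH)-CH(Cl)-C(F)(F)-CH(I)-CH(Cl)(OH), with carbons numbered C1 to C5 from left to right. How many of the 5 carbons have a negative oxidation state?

Tallying each carbon's bonds:
C1: 1C, 2H, 1O → 0 − 2 + 1 = -1
C2: 2C, 1H, 1Cl → 0 − 1 + 1 = 0
C3: 2C, 2F → 0 + 2 = +2
C4: 2C, 1H, 1I → 0 − 1 + 1 = 0
C5: 1C, 1H, 1O, 1Cl → 0 − 1 + 1 + 1 = +1
1 carbon (C1) meets the condition.

1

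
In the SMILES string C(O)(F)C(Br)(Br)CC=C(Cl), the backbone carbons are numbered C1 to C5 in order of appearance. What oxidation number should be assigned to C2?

Count +1 for every bond to an atom more electronegative than carbon and −1 for every bond to one less electronegative; C–C bonds are 0.
C2 has one bond to C (0), one bond to C (0), one bond to Br (+1), one bond to Br (+1).
Oxidation state = 0 + 0 + 1 + 1 = +2.

+2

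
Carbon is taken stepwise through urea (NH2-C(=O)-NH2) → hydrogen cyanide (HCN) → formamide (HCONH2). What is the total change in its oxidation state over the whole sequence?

Carbon oxidation states along the series — urea: +4, hydrogen cyanide: +2, formamide: +2.
Net change = +2 − (+4) = -2.

-2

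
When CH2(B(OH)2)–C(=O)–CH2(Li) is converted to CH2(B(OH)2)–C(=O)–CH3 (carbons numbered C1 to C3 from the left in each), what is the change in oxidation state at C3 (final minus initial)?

0

Before: C3 has 1 bond to C, 2 bonds to H, 1 bond to Li → oxidation state -3.
After: C3 has 1 bond to C, 3 bonds to H → oxidation state -3.
Δ = -3 − (-3) = 0, so no net redox change at C3.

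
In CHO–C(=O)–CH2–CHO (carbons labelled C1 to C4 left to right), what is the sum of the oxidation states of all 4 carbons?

Each bond to a more electronegative atom (O, N, halogen) counts +1, each bond to a less electronegative atom (H, metal, B, Si) counts −1, and each C–C bond counts 0. Tallying each carbon:
C1: 1C, 1H, 2O → 0 − 1 + 2 = +1
C2: 2C, 2O → 0 + 2 = +2
C3: 2C, 2H → 0 − 2 = -2
C4: 1C, 1H, 2O → 0 − 1 + 2 = +1
Sum = +1 + 2 − 2 + 1 = +2.

+2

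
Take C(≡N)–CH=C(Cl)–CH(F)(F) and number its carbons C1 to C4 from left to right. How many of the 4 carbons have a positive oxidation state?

3

Tallying each carbon's bonds:
C1: 1C, 3N → 0 + 3 = +3
C2: 3C, 1H → 0 − 1 = -1
C3: 3C, 1Cl → 0 + 1 = +1
C4: 1C, 1H, 2F → 0 − 1 + 2 = +1
3 carbons (C1, C3, C4) meet the condition.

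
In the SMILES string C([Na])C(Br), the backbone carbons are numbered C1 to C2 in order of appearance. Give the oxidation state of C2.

-1

Count +1 for every bond to an atom more electronegative than carbon and −1 for every bond to one less electronegative; C–C bonds are 0.
C2 has one bond to C (0), one bond to H (-1), one bond to Br (+1), one bond to H (-1).
Oxidation state = 0 − 1 + 1 − 1 = -1.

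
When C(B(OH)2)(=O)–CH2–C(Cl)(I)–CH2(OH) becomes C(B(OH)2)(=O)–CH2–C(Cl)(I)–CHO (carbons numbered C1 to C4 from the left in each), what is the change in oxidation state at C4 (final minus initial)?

+2

Before: C4 has 1 bond to C, 2 bonds to H, 1 bond to O → oxidation state -1.
After: C4 has 1 bond to C, 1 bond to H, 2 bonds to O → oxidation state +1.
Δ = +1 − (-1) = +2, so this is an oxidation at C4.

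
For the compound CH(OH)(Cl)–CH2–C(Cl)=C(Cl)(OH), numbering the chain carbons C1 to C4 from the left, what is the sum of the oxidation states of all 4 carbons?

Each bond to a more electronegative atom (O, N, halogen) counts +1, each bond to a less electronegative atom (H, metal, B, Si) counts −1, and each C–C bond counts 0. Tallying each carbon:
C1: 1C, 1H, 1O, 1Cl → 0 − 1 + 1 + 1 = +1
C2: 2C, 2H → 0 − 2 = -2
C3: 3C, 1Cl → 0 + 1 = +1
C4: 2C, 1O, 1Cl → 0 + 1 + 1 = +2
Sum = +1 − 2 + 1 + 2 = +2.

+2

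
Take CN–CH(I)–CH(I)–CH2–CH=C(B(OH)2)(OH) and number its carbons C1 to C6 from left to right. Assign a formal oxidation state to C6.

C6 has a double bond to C (2×0 = 0), one bond to B (-1), one bond to O (+1).
Oxidation state = 0 − 1 + 1 = 0.

0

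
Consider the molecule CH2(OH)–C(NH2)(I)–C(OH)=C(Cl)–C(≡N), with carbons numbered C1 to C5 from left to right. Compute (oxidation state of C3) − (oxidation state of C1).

+2

C3: 3C, 1O → 0 + 1 = +1
C1: 1C, 2H, 1O → 0 − 2 + 1 = -1
Difference: +1 − (-1) = +2.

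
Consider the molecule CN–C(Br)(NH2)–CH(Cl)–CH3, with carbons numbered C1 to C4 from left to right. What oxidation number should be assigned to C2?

C2 has one bond to C (0), one bond to C (0), one bond to Br (+1), one bond to N (+1).
Oxidation state = 0 + 0 + 1 + 1 = +2.

+2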